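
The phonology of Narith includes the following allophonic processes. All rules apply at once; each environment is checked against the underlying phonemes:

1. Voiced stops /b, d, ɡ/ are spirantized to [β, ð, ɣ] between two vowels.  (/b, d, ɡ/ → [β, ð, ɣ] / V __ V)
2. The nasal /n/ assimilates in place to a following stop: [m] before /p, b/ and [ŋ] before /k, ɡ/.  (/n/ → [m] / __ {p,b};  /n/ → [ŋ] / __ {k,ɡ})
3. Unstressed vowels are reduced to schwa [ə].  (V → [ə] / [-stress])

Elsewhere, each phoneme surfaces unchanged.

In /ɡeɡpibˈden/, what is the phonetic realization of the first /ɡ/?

/ɡ/ (word-initial): rule 1 targets it, but not between two vowels → unchanged [ɡ].

[ɡ]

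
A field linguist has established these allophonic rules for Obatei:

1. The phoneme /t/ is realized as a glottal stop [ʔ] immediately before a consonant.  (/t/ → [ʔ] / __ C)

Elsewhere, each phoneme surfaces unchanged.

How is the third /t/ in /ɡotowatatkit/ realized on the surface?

[ʔ]

/t/ — between /a/ and /k/, immediately before a consonant — surfaces as [ʔ] (rule 1).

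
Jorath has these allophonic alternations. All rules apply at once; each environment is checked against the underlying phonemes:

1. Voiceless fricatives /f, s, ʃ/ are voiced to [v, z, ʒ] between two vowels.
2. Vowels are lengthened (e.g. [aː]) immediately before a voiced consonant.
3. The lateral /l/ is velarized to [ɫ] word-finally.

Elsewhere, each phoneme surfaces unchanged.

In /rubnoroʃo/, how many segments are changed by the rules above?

Segments that undergo a rule: /u/ → [uː] (rule 2); /o/ → [oː] (rule 2); /ʃ/ → [ʒ] (rule 1).
All other segments surface unchanged.

3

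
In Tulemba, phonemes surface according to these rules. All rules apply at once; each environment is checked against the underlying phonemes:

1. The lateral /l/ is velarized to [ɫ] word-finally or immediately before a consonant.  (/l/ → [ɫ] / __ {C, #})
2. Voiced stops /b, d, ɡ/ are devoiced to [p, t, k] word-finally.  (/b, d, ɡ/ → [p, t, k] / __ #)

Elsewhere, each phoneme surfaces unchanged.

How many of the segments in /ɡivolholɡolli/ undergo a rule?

3

Segments that undergo a rule: /l/ → [ɫ] (rule 1); /l/ → [ɫ] (rule 1); /l/ → [ɫ] (rule 1).
All other segments surface unchanged.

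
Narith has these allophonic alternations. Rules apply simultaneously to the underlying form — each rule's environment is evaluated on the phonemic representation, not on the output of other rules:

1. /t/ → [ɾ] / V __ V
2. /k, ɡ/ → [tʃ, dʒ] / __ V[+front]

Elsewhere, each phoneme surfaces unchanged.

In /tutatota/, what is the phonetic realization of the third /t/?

[ɾ]

/t/ (between /a/ and /o/): between two vowels, so rule 1 applies → [ɾ].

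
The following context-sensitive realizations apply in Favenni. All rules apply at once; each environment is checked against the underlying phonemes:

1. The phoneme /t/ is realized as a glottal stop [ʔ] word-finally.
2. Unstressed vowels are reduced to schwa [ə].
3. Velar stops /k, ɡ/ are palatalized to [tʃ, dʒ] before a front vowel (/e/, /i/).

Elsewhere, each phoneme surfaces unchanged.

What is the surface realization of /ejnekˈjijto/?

/e/ — word-initial, in an unstressed syllable — surfaces as [ə] (rule 2).
/j/ stays [j].
/n/ — not in any rule's target class → [n].
/e/ (between /n/ and /k/) occurs in an unstressed syllable → [ə] by rule 2.
/k/ — between /e/ and /j/; rule 3 does not apply here → [k].
/j/ (between /k/ and /i/): no rule targets it → [j].
/i/ (between /j/ and /j/) is in the target of rule 2 but the environment (in an unstressed syllable) is not met → [i].
/j/ stays [j].
/t/ (between /j/ and /o/) is in the target of rule 1 but the environment (word-finally) is not met → [t].
/o/ (word-final): in an unstressed syllable, so rule 2 applies → [ə].

[əjnəkˈjijtə]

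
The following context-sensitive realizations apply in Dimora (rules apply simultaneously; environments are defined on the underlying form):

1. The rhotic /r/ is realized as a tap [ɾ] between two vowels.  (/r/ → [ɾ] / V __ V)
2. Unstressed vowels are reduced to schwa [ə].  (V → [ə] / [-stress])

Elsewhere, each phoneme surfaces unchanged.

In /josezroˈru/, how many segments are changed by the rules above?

Segments that undergo a rule: /o/ → [ə] (rule 2); /e/ → [ə] (rule 2); /o/ → [ə] (rule 2); /r/ → [ɾ] (rule 1).
All other segments surface unchanged.

4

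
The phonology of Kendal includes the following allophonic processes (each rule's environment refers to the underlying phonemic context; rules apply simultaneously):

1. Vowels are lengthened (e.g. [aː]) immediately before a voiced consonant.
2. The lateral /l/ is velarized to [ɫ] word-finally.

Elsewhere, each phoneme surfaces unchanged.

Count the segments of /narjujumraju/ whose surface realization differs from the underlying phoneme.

Segments that undergo a rule: /a/ → [aː] (rule 1); /u/ → [uː] (rule 1); /u/ → [uː] (rule 1); /a/ → [aː] (rule 1).
All other segments surface unchanged.

4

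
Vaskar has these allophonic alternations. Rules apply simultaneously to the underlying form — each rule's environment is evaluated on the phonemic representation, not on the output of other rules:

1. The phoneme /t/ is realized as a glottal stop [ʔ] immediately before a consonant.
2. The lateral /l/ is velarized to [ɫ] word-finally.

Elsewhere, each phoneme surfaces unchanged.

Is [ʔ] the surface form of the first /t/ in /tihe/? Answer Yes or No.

/t/ — word-initial; rule 1 does not apply here → [t].
The actual realization is [t], not [ʔ].

No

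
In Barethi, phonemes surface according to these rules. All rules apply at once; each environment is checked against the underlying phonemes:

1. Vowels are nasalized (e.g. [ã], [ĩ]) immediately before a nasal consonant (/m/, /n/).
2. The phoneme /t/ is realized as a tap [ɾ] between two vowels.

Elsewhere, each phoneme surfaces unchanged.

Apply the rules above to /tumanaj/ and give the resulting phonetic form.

/t/ (word-initial): rule 2 targets it, but not between two vowels → unchanged [t].
/u/ (between /t/ and /m/): before a nasal consonant, so rule 1 applies → [ũ].
/m/ stays [m].
/a/ — between /m/ and /n/, before a nasal consonant — surfaces as [ã] (rule 1).
/n/ — not in any rule's target class → [n].
/a/ (between /n/ and /j/) is in the target of rule 1 but the environment (before a nasal consonant) is not met → [a].
/j/ (word-final) is unaffected → [j].

[tũmãnaj]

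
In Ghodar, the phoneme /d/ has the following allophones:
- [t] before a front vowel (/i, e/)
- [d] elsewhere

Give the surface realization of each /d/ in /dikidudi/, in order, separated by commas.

[t], [d], [t]

Occurrence 1 (position 1): before a front vowel (/i, e/) → [t].
Occurrence 2 (position 5): no conditioning environment matches → elsewhere allophone [d].
Occurrence 3 (position 7): before a front vowel (/i, e/) → [t].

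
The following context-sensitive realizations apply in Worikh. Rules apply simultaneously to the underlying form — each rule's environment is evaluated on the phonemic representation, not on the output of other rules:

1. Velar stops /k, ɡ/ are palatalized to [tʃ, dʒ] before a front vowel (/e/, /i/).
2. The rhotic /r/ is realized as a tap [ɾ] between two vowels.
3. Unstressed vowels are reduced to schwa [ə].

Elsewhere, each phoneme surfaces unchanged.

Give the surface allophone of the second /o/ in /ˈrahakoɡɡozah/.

/o/ (between /ɡ/ and /z/): in an unstressed syllable, so rule 3 applies → [ə].

[ə]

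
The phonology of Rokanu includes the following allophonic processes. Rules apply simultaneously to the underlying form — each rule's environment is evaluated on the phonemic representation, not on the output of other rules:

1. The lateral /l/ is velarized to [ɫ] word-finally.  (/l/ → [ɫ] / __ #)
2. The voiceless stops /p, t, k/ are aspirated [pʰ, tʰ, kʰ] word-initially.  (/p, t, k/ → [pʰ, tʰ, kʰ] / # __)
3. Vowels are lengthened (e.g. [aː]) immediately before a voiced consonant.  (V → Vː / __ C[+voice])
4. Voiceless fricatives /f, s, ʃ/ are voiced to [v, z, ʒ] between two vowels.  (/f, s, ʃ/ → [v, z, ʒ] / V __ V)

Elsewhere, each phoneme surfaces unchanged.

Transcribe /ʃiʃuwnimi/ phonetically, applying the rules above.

/ʃ/ (word-initial): rule 4 targets it, but not between two vowels → unchanged [ʃ].
/i/ (between /ʃ/ and /ʃ/) is in the target of rule 3 but the environment (before a voiced consonant) is not met → [i].
/ʃ/ meets the environment for rule 4 (between two vowels) → [ʒ].
/u/ (between /ʃ/ and /w/) occurs before a voiced consonant → [uː] by rule 3.
/w/ (between /u/ and /n/) is unaffected → [w].
/n/ stays [n].
Rule 3 applies to /i/ (between /n/ and /m/: before a voiced consonant) → [iː].
/m/ (between /i/ and /i/): no rule targets it → [m].
/i/ (word-final): rule 3 targets it, but not before a voiced consonant → unchanged [i].

[ʃiʒuːwniːmi]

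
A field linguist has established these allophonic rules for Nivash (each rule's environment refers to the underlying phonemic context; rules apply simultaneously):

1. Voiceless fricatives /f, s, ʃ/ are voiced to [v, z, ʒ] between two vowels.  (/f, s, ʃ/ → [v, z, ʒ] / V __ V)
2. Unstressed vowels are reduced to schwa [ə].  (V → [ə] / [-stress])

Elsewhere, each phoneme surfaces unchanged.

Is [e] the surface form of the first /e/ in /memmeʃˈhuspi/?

/e/ (between /m/ and /m/): in an unstressed syllable, so rule 2 applies → [ə].
The actual realization is [ə], not [e].

No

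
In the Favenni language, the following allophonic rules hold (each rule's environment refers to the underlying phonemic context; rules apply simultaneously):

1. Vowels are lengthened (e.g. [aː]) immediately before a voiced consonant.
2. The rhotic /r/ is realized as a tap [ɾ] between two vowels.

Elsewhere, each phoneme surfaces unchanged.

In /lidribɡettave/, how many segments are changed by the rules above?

Segments that undergo a rule: /i/ → [iː] (rule 1); /i/ → [iː] (rule 1); /a/ → [aː] (rule 1).
All other segments surface unchanged.

3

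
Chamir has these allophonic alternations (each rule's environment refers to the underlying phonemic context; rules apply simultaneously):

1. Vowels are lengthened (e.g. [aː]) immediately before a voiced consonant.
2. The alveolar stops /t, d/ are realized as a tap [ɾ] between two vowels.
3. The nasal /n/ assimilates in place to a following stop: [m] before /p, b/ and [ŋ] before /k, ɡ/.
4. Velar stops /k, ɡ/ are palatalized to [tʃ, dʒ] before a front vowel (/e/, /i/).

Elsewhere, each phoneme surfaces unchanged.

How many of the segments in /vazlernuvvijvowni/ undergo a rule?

5

Segments that undergo a rule: /a/ → [aː] (rule 1); /e/ → [eː] (rule 1); /u/ → [uː] (rule 1); /i/ → [iː] (rule 1); /o/ → [oː] (rule 1).
All other segments surface unchanged.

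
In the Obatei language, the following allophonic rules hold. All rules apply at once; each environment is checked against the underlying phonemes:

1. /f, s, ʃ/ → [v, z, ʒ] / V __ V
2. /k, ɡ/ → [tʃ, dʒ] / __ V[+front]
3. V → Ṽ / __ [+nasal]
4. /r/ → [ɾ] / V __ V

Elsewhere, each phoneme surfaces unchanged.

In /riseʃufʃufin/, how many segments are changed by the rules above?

Segments that undergo a rule: /s/ → [z] (rule 1); /ʃ/ → [ʒ] (rule 1); /f/ → [v] (rule 1); /i/ → [ĩ] (rule 3).
All other segments surface unchanged.

4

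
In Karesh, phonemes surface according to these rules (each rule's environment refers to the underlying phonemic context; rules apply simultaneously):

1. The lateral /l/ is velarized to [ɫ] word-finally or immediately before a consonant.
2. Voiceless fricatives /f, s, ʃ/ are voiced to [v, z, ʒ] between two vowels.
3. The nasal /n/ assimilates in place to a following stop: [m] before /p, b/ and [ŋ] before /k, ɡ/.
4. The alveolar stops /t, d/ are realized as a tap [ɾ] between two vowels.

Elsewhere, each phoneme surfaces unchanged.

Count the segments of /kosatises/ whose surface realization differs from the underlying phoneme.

3

Segments that undergo a rule: /s/ → [z] (rule 2); /t/ → [ɾ] (rule 4); /s/ → [z] (rule 2).
All other segments surface unchanged.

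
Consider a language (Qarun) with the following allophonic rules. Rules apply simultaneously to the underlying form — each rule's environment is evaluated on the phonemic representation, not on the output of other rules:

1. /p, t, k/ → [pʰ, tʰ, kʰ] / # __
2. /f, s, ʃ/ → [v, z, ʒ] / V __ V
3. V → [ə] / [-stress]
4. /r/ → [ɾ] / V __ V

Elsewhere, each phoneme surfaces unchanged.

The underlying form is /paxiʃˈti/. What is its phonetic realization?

[pʰəxəʃˈti]

/p/ (word-initial): word-initially, so rule 1 applies → [pʰ].
/a/ meets the environment for rule 3 (in an unstressed syllable) → [ə].
/x/ (between /a/ and /i/) is unaffected → [x].
/i/ (between /x/ and /ʃ/): in an unstressed syllable, so rule 3 applies → [ə].
/ʃ/ (between /i/ and /t/) fails the environment for rule 2, so it stays [ʃ].
/t/ — between /ʃ/ and /i/; rule 1 does not apply here → [t].
/i/ (word-final) is in the target of rule 3 but the environment (in an unstressed syllable) is not met → [i].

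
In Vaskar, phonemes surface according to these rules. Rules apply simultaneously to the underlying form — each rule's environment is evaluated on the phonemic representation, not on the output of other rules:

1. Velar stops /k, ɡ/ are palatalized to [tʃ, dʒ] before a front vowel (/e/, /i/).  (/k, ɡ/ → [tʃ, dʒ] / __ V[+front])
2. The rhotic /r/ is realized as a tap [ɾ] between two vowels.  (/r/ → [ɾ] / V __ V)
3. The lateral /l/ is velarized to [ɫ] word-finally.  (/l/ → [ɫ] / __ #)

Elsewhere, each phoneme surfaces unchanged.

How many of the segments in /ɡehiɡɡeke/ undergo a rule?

Segments that undergo a rule: /ɡ/ → [dʒ] (rule 1); /ɡ/ → [dʒ] (rule 1); /k/ → [tʃ] (rule 1).
All other segments surface unchanged.

3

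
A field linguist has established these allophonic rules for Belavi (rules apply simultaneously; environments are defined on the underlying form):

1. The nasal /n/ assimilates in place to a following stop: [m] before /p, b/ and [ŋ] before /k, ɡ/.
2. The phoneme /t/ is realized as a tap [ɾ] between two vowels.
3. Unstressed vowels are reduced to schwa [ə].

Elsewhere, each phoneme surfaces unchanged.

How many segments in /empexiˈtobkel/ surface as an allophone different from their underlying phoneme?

Segments that undergo a rule: /e/ → [ə] (rule 3); /e/ → [ə] (rule 3); /i/ → [ə] (rule 3); /t/ → [ɾ] (rule 2); /e/ → [ə] (rule 3).
All other segments surface unchanged.

5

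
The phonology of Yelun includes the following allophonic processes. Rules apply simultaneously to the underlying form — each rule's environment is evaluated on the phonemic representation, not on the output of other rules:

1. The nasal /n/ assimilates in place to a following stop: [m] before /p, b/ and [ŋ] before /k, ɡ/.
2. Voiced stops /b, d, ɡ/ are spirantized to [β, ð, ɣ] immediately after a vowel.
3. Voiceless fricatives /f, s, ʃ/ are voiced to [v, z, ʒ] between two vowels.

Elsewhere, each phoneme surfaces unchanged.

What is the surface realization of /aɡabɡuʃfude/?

/a/ — not in any rule's target class → [a].
/ɡ/ — between /a/ and /a/, immediately after a vowel — surfaces as [ɣ] (rule 2).
/a/ stays [a].
/b/ — between /a/ and /ɡ/, immediately after a vowel — surfaces as [β] (rule 2).
/ɡ/ (between /b/ and /u/) is in the target of rule 2 but the environment (immediately after a vowel) is not met → [ɡ].
/u/ (between /ɡ/ and /ʃ/) is unaffected → [u].
/ʃ/ — between /u/ and /f/; rule 3 does not apply here → [ʃ].
/f/ (between /ʃ/ and /u/) is in the target of rule 3 but the environment (between two vowels) is not met → [f].
/u/ (between /f/ and /d/): no rule targets it → [u].
/d/ (between /u/ and /e/): immediately after a vowel, so rule 2 applies → [ð].
/e/ stays [e].

[aɣaβɡuʃfuðe]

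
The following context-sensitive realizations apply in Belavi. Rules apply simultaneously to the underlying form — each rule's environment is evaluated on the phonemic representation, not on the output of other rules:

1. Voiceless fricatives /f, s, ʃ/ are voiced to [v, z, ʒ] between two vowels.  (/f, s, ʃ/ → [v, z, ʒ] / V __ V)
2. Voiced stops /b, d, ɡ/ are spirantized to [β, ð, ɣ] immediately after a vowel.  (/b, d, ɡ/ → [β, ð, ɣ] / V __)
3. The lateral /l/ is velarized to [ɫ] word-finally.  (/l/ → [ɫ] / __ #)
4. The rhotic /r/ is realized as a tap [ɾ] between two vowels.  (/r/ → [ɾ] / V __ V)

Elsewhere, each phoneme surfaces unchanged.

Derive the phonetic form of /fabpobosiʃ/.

[faβpoβoziʃ]

/f/ (word-initial) fails the environment for rule 1, so it stays [f].
/a/ (between /f/ and /b/) is unaffected → [a].
/b/ — between /a/ and /p/, immediately after a vowel — surfaces as [β] (rule 2).
/p/ (between /b/ and /o/) is unaffected → [p].
/o/ (between /p/ and /b/): no rule targets it → [o].
/b/ — between /o/ and /o/, immediately after a vowel — surfaces as [β] (rule 2).
/o/ — not in any rule's target class → [o].
/s/ — between /o/ and /i/, between two vowels — surfaces as [z] (rule 1).
/i/ — not in any rule's target class → [i].
/ʃ/ (word-final) fails the environment for rule 1, so it stays [ʃ].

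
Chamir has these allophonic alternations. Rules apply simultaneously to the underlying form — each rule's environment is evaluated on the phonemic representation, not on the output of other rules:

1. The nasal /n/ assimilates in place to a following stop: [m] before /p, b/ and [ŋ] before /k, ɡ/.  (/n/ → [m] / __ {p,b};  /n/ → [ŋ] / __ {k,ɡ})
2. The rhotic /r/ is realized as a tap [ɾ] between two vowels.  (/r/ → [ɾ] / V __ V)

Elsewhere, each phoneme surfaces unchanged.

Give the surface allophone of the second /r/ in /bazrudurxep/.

/r/ — between /u/ and /x/; rule 2 does not apply here → [r].

[r]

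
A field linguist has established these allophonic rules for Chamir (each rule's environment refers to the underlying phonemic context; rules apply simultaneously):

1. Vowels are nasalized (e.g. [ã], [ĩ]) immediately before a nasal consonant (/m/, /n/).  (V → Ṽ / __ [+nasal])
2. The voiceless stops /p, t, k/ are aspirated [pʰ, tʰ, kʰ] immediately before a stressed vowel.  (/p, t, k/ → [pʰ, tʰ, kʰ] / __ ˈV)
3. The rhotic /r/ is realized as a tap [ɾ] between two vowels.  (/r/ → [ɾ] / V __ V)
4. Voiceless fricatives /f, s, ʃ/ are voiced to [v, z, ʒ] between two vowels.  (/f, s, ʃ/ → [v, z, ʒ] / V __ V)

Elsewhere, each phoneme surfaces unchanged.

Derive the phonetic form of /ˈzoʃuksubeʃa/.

[ˈzoʒuksubeʒa]

/z/ (word-initial) is unaffected → [z].
/o/ (between /z/ and /ʃ/) fails the environment for rule 1, so it stays [o].
Rule 4 applies to /ʃ/ (between /o/ and /u/: between two vowels) → [ʒ].
/u/ (between /ʃ/ and /k/) is in the target of rule 1 but the environment (before a nasal consonant) is not met → [u].
/k/ (between /u/ and /s/): rule 2 targets it, but not immediately before a stressed vowel → unchanged [k].
/s/ (between /k/ and /u/) fails the environment for rule 4, so it stays [s].
/u/ (between /s/ and /b/) is in the target of rule 1 but the environment (before a nasal consonant) is not met → [u].
/b/ (between /u/ and /e/) is unaffected → [b].
/e/ (between /b/ and /ʃ/) is in the target of rule 1 but the environment (before a nasal consonant) is not met → [e].
/ʃ/ (between /e/ and /a/): between two vowels, so rule 4 applies → [ʒ].
/a/ — word-final; rule 1 does not apply here → [a].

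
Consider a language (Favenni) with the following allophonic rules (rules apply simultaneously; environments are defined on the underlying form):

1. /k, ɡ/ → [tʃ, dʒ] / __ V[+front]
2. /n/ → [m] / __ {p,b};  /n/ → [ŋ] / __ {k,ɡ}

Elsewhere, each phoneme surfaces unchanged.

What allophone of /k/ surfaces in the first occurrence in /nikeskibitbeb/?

/k/ meets the environment for rule 1 (before a front vowel) → [tʃ].

[tʃ]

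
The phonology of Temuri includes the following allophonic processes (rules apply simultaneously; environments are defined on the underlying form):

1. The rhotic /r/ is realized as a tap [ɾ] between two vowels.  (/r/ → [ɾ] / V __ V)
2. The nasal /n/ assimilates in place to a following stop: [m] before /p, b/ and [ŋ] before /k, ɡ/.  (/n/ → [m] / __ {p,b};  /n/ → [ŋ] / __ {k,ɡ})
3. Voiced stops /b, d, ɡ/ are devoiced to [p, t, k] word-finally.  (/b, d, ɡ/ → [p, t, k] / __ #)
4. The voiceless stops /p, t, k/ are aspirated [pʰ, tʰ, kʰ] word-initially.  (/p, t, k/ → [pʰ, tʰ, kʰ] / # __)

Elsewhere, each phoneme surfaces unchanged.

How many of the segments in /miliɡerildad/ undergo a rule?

Segments that undergo a rule: /r/ → [ɾ] (rule 1); /d/ → [t] (rule 3).
All other segments surface unchanged.

2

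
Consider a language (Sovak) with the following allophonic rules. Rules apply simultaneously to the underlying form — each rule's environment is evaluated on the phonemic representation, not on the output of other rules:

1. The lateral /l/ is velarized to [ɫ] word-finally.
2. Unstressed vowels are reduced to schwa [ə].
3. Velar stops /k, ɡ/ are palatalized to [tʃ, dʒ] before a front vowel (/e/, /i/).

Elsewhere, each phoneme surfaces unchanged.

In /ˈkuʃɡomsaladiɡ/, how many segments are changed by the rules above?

Segments that undergo a rule: /o/ → [ə] (rule 2); /a/ → [ə] (rule 2); /a/ → [ə] (rule 2); /i/ → [ə] (rule 2).
All other segments surface unchanged.

4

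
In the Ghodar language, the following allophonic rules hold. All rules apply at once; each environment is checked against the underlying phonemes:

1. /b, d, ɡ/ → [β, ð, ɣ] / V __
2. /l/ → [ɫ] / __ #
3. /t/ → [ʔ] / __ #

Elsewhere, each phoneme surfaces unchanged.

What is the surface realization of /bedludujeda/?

/b/ (word-initial): rule 1 targets it, but not immediately after a vowel → unchanged [b].
/e/ (between /b/ and /d/) is unaffected → [e].
/d/ meets the environment for rule 1 (immediately after a vowel) → [ð].
/l/ — between /d/ and /u/; rule 2 does not apply here → [l].
/u/ — not in any rule's target class → [u].
/d/ meets the environment for rule 1 (immediately after a vowel) → [ð].
/u/ (between /d/ and /j/) is unaffected → [u].
/j/ stays [j].
/e/ (between /j/ and /d/): no rule targets it → [e].
/d/ meets the environment for rule 1 (immediately after a vowel) → [ð].
/a/ stays [a].

[beðluðujeða]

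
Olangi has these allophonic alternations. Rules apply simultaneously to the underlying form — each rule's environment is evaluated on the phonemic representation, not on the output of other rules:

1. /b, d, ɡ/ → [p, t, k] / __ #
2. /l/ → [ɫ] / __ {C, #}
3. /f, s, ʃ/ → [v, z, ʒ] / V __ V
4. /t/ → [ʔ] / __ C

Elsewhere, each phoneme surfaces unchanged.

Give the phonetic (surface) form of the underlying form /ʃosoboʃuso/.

[ʃozoboʒuzo]

/ʃ/ (word-initial): rule 3 targets it, but not between two vowels → unchanged [ʃ].
Rule 3 applies to /s/ (between /o/ and /o/: between two vowels) → [z].
/b/ (between /o/ and /o/) is in the target of rule 1 but the environment (word-finally) is not met → [b].
/ʃ/ — between /o/ and /u/, between two vowels — surfaces as [ʒ] (rule 3).
/s/ meets the environment for rule 3 (between two vowels) → [z].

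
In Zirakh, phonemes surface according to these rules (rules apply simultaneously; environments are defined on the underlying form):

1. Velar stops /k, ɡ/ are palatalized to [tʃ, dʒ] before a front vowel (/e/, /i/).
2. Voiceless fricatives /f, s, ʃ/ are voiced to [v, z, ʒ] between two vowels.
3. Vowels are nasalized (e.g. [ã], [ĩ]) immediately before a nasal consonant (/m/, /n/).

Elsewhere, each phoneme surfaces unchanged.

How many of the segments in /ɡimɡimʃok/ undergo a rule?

4

Segments that undergo a rule: /ɡ/ → [dʒ] (rule 1); /i/ → [ĩ] (rule 3); /ɡ/ → [dʒ] (rule 1); /i/ → [ĩ] (rule 3).
All other segments surface unchanged.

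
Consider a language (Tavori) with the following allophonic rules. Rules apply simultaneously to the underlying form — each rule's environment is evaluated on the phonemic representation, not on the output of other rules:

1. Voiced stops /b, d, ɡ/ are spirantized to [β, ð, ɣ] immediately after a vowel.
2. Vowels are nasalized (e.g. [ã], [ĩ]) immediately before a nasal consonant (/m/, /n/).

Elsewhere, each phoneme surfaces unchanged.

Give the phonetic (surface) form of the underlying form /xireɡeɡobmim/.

/i/ (between /x/ and /r/) is in the target of rule 2 but the environment (before a nasal consonant) is not met → [i].
/e/ (between /r/ and /ɡ/) is in the target of rule 2 but the environment (before a nasal consonant) is not met → [e].
/ɡ/ meets the environment for rule 1 (immediately after a vowel) → [ɣ].
/e/ (between /ɡ/ and /ɡ/): rule 2 targets it, but not before a nasal consonant → unchanged [e].
/ɡ/ (between /e/ and /o/): immediately after a vowel, so rule 1 applies → [ɣ].
/o/ (between /ɡ/ and /b/) is in the target of rule 2 but the environment (before a nasal consonant) is not met → [o].
/b/ (between /o/ and /m/): immediately after a vowel, so rule 1 applies → [β].
/i/ — between /m/ and /m/, before a nasal consonant — surfaces as [ĩ] (rule 2).

[xireɣeɣoβmĩm]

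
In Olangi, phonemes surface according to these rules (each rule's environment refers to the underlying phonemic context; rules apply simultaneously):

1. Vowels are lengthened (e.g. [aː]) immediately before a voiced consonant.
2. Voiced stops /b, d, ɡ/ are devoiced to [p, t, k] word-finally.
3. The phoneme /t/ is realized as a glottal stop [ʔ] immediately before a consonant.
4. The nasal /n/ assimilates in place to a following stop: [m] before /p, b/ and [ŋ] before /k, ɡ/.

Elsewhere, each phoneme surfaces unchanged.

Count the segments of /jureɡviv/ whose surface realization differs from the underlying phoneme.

Segments that undergo a rule: /u/ → [uː] (rule 1); /e/ → [eː] (rule 1); /i/ → [iː] (rule 1).
All other segments surface unchanged.

3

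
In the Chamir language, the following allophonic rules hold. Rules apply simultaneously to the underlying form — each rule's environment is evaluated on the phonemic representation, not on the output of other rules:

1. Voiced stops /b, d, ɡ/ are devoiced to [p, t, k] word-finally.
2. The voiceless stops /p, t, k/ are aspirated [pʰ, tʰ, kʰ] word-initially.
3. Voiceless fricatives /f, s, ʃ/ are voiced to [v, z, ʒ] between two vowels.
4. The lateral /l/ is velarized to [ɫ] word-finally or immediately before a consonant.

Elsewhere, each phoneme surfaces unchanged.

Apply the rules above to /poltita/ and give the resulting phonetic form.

/p/ (word-initial): word-initially, so rule 2 applies → [pʰ].
/o/ stays [o].
Rule 4 applies to /l/ (between /o/ and /t/: word-finally or immediately before a consonant) → [ɫ].
/t/ (between /l/ and /i/) is in the target of rule 2 but the environment (word-initially) is not met → [t].
/i/ (between /t/ and /t/): no rule targets it → [i].
/t/ — between /i/ and /a/; rule 2 does not apply here → [t].
/a/ (word-final): no rule targets it → [a].

[pʰoɫtita]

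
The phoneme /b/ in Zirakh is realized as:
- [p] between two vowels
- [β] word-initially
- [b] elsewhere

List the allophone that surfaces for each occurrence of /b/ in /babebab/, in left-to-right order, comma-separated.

[β], [p], [p], [b]

Occurrence 1 (position 1): word-initially → [β].
Occurrence 2 (position 3): between two vowels → [p].
Occurrence 3 (position 5): between two vowels → [p].
Occurrence 4 (position 7): no conditioning environment matches → elsewhere allophone [b].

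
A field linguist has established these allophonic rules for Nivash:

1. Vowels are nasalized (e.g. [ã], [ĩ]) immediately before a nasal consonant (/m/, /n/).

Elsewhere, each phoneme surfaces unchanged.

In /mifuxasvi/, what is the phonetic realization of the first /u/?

/u/ — between /f/ and /x/; rule 1 does not apply here → [u].

[u]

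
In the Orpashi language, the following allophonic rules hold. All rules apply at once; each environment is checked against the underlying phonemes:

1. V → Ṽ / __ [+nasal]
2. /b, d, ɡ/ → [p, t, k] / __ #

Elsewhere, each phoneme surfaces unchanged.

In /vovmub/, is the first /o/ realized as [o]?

/o/ (between /v/ and /v/): rule 1 targets it, but not before a nasal consonant → unchanged [o].
The actual realization is [o], which matches [o].

Yes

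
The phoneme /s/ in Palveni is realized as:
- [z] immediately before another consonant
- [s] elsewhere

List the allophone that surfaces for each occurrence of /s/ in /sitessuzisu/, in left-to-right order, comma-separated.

Occurrence 1 (position 1): no conditioning environment matches → elsewhere allophone [s].
Occurrence 2 (position 5): immediately before another consonant → [z].
Occurrence 3 (position 6): no conditioning environment matches → elsewhere allophone [s].
Occurrence 4 (position 10): no conditioning environment matches → elsewhere allophone [s].

[s], [z], [s], [s]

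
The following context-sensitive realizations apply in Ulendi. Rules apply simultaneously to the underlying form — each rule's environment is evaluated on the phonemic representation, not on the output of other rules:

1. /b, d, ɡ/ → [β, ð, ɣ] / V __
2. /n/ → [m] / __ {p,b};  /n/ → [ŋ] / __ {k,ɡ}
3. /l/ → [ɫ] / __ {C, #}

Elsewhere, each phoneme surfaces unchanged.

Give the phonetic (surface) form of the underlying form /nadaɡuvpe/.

[naðaɣuvpe]

/n/ — word-initial; rule 2 does not apply here → [n].
/d/ (between /a/ and /a/) occurs immediately after a vowel → [ð] by rule 1.
Rule 1 applies to /ɡ/ (between /a/ and /u/: immediately after a vowel) → [ɣ].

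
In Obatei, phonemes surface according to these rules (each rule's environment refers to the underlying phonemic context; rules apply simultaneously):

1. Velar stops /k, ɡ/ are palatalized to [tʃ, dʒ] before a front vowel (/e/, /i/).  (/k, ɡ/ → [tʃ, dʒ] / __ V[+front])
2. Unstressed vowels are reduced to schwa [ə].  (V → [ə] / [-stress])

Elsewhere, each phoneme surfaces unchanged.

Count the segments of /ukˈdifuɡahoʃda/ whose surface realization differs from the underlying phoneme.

Segments that undergo a rule: /u/ → [ə] (rule 2); /u/ → [ə] (rule 2); /a/ → [ə] (rule 2); /o/ → [ə] (rule 2); /a/ → [ə] (rule 2).
All other segments surface unchanged.

5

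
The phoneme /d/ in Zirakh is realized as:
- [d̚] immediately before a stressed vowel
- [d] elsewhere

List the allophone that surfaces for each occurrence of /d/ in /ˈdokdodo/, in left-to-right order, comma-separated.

[d̚], [d], [d]

Occurrence 1 (position 1): immediately before a stressed vowel → [d̚].
Occurrence 2 (position 4): no conditioning environment matches → elsewhere allophone [d].
Occurrence 3 (position 6): no conditioning environment matches → elsewhere allophone [d].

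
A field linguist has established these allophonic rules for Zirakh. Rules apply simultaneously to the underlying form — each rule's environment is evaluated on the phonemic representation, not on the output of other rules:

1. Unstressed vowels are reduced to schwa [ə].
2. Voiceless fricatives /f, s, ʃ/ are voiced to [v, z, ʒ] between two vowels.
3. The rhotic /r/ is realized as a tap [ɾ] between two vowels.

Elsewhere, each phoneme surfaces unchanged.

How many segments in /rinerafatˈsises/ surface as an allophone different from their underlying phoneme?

Segments that undergo a rule: /i/ → [ə] (rule 1); /e/ → [ə] (rule 1); /r/ → [ɾ] (rule 3); /a/ → [ə] (rule 1); /f/ → [v] (rule 2); /a/ → [ə] (rule 1); /s/ → [z] (rule 2); /e/ → [ə] (rule 1).
All other segments surface unchanged.

8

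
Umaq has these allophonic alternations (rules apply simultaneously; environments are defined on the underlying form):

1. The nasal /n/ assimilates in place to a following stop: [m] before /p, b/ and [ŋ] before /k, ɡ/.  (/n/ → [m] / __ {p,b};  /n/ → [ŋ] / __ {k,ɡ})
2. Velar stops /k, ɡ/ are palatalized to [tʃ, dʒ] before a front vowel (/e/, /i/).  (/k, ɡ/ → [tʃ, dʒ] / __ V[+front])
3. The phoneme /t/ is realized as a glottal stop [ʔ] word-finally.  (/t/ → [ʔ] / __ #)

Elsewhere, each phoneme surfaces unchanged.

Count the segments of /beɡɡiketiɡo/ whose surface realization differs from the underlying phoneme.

Segments that undergo a rule: /ɡ/ → [dʒ] (rule 2); /k/ → [tʃ] (rule 2).
All other segments surface unchanged.

2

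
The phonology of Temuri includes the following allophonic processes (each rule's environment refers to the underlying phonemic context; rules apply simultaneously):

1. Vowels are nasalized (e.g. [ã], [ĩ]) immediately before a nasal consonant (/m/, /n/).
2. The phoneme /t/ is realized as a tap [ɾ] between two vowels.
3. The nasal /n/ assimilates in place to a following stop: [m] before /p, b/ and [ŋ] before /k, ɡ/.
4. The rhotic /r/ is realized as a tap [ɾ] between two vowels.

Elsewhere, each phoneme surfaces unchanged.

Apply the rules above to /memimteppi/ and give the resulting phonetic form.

/m/ (word-initial): no rule targets it → [m].
/e/ meets the environment for rule 1 (before a nasal consonant) → [ẽ].
/m/ (between /e/ and /i/): no rule targets it → [m].
/i/ — between /m/ and /m/, before a nasal consonant — surfaces as [ĩ] (rule 1).
/m/ stays [m].
/t/ (between /m/ and /e/) fails the environment for rule 2, so it stays [t].
/e/ (between /t/ and /p/) fails the environment for rule 1, so it stays [e].
/p/ (between /e/ and /p/): no rule targets it → [p].
/p/ stays [p].
/i/ — word-final; rule 1 does not apply here → [i].

[mẽmĩmteppi]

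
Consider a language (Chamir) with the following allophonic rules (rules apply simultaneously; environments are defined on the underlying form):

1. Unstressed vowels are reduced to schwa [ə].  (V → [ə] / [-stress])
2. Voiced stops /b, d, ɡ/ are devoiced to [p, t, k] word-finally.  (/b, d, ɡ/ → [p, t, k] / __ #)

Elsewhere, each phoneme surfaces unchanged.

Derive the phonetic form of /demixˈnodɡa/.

/d/ — word-initial; rule 2 does not apply here → [d].
Rule 1 applies to /e/ (between /d/ and /m/: in an unstressed syllable) → [ə].
/i/ — between /m/ and /x/, in an unstressed syllable — surfaces as [ə] (rule 1).
/o/ (between /n/ and /d/) fails the environment for rule 1, so it stays [o].
/d/ (between /o/ and /ɡ/) fails the environment for rule 2, so it stays [d].
/ɡ/ (between /d/ and /a/): rule 2 targets it, but not word-finally → unchanged [ɡ].
/a/ meets the environment for rule 1 (in an unstressed syllable) → [ə].

[dəməxˈnodɡə]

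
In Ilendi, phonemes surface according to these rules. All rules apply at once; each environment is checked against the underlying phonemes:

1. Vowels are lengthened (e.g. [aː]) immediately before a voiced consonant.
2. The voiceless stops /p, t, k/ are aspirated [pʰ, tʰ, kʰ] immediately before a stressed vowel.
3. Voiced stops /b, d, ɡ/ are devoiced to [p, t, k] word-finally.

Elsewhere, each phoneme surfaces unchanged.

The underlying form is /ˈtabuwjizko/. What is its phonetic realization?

/t/ meets the environment for rule 2 (immediately before a stressed vowel) → [tʰ].
/a/ (between /t/ and /b/): before a voiced consonant, so rule 1 applies → [aː].
/b/ (between /a/ and /u/) is in the target of rule 3 but the environment (word-finally) is not met → [b].
/u/ meets the environment for rule 1 (before a voiced consonant) → [uː].
/w/ stays [w].
/j/ — not in any rule's target class → [j].
/i/ meets the environment for rule 1 (before a voiced consonant) → [iː].
/z/ (between /i/ and /k/): no rule targets it → [z].
/k/ (between /z/ and /o/) fails the environment for rule 2, so it stays [k].
/o/ — word-final; rule 1 does not apply here → [o].

[ˈtʰaːbuːwjiːzko]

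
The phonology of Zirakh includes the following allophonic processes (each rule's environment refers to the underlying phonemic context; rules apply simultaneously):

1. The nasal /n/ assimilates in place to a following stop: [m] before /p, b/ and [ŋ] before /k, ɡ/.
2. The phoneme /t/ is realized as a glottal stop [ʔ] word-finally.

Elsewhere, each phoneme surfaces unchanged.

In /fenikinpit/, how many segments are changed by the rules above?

2

Segments that undergo a rule: /n/ → [m] (rule 1); /t/ → [ʔ] (rule 2).
All other segments surface unchanged.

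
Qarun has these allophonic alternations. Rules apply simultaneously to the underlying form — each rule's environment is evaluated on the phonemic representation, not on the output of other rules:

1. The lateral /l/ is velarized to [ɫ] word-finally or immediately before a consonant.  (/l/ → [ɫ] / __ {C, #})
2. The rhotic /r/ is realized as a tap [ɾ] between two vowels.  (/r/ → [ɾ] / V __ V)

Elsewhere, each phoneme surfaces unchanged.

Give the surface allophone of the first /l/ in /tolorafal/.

[l]

/l/ (between /o/ and /o/) fails the environment for rule 1, so it stays [l].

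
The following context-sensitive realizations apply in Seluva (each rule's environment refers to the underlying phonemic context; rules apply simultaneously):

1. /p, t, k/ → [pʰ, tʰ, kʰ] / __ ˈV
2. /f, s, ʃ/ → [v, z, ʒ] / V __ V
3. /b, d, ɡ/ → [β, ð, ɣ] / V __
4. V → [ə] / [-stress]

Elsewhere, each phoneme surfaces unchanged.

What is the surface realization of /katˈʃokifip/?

/k/ (word-initial) fails the environment for rule 1, so it stays [k].
/a/ — between /k/ and /t/, in an unstressed syllable — surfaces as [ə] (rule 4).
/t/ (between /a/ and /ʃ/) is in the target of rule 1 but the environment (immediately before a stressed vowel) is not met → [t].
/ʃ/ (between /t/ and /o/): rule 2 targets it, but not between two vowels → unchanged [ʃ].
/o/ (between /ʃ/ and /k/): rule 4 targets it, but not in an unstressed syllable → unchanged [o].
/k/ (between /o/ and /i/): rule 1 targets it, but not immediately before a stressed vowel → unchanged [k].
/i/ meets the environment for rule 4 (in an unstressed syllable) → [ə].
Rule 2 applies to /f/ (between /i/ and /i/: between two vowels) → [v].
/i/ (between /f/ and /p/): in an unstressed syllable, so rule 4 applies → [ə].
/p/ (word-final) fails the environment for rule 1, so it stays [p].

[kətˈʃokəvəp]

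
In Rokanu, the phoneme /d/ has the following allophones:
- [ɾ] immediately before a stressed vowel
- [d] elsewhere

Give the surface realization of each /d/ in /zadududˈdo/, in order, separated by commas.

[d], [d], [d], [ɾ]

Occurrence 1 (position 3): no conditioning environment matches → elsewhere allophone [d].
Occurrence 2 (position 5): no conditioning environment matches → elsewhere allophone [d].
Occurrence 3 (position 7): no conditioning environment matches → elsewhere allophone [d].
Occurrence 4 (position 8): immediately before a stressed vowel → [ɾ].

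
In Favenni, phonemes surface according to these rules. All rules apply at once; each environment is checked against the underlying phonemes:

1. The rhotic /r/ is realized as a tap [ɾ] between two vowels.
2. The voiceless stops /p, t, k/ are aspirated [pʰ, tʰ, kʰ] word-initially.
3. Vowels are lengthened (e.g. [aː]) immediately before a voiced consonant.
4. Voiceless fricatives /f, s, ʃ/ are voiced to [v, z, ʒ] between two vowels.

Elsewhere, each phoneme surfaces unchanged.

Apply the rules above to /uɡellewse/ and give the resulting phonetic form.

[uːɡeːlleːwse]

/u/ (word-initial): before a voiced consonant, so rule 3 applies → [uː].
/ɡ/ (between /u/ and /e/) is unaffected → [ɡ].
/e/ — between /ɡ/ and /l/, before a voiced consonant — surfaces as [eː] (rule 3).
/l/ (between /e/ and /l/) is unaffected → [l].
/l/ (between /l/ and /e/) is unaffected → [l].
/e/ meets the environment for rule 3 (before a voiced consonant) → [eː].
/w/ (between /e/ and /s/) is unaffected → [w].
/s/ (between /w/ and /e/): rule 4 targets it, but not between two vowels → unchanged [s].
/e/ — word-final; rule 3 does not apply here → [e].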